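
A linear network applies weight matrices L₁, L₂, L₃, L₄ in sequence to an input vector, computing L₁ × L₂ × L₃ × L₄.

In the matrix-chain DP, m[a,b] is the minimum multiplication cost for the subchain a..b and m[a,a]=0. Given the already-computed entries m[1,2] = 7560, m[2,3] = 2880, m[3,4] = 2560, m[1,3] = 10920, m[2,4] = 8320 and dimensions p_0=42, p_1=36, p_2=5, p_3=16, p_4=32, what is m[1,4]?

m[1,4] = min over k∈[1,3] of m[1,k]+m[k+1,4]+p_{0}·p_k·p_{4}.
k=1: 0 + 8320 + 42·36·32 = 56704; k=2: 7560 + 2560 + 42·5·32 = 16840; k=3: 10920 + 0 + 42·16·32 = 32424.
Minimum: 16840 at k=2.

16840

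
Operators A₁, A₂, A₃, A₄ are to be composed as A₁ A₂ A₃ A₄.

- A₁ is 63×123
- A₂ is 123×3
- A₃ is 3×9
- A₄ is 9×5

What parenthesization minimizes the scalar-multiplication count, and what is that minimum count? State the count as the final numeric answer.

24327

Adjacent pairs: A₁A₂ = 63·123·3 = 23247; A₂A₃ = 123·3·9 = 3321; A₃A₄ = 3·9·5 = 135.
Length 3: A₁..A₃: k=1: 0+3321+63·123·9=73062; k=2: 23247+0+63·3·9=24948 → min 24948 | A₂..A₄: k=2: 0+135+123·3·5=1980; k=3: 3321+0+123·9·5=8856 → min 1980.
Length 4: A₁..A₄: k=1: 0+1980+63·123·5=40725; k=2: 23247+135+63·3·5=24327; k=3: 24948+0+63·9·5=27783 → min 24327.
Optimal parenthesization: ((A₁ A₂) (A₃ A₄)) with cost 24327.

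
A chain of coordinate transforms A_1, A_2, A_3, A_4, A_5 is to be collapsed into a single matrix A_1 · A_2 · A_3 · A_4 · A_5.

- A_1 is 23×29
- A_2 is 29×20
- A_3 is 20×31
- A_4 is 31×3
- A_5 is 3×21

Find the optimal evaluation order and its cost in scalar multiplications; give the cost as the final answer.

Adjacent pairs: A_1A_2 = 23·29·20 = 13340; A_2A_3 = 29·20·31 = 17980; A_3A_4 = 20·31·3 = 1860; A_4A_5 = 31·3·21 = 1953.
Length 3: A_1..A_3: k=1: 0+17980+23·29·31=38657; k=2: 13340+0+23·20·31=27600 → min 27600 | A_2..A_4: k=2: 0+1860+29·20·3=3600; k=3: 17980+0+29·31·3=20677 → min 3600 | A_3..A_5: k=3: 0+1953+20·31·21=14973; k=4: 1860+0+20·3·21=3120 → min 3120.
Length 4: A_1..A_4: k=1: 0+3600+23·29·3=5601; k=2: 13340+1860+23·20·3=16580; k=3: 27600+0+23·31·3=29739 → min 5601 | A_2..A_5: k=2: 0+3120+29·20·21=15300; k=3: 17980+1953+29·31·21=38812; k=4: 3600+0+29·3·21=5427 → min 5427.
Length 5: A_1..A_5: k=1: 0+5427+23·29·21=19434; k=2: 13340+3120+23·20·21=26120; k=3: 27600+1953+23·31·21=44526; k=4: 5601+0+23·3·21=7050 → min 7050.
Optimal parenthesization: ((A_1 · (A_2 · (A_3 · A_4))) · A_5) with cost 7050.

7050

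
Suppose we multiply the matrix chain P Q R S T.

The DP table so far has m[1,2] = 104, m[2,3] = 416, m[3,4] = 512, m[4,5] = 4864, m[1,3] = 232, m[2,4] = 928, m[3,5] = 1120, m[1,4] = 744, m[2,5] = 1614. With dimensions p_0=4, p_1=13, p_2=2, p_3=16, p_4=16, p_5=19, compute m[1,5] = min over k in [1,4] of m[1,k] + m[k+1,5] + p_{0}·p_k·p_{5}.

1376

m[1,5] = min over k∈[1,4] of m[1,k]+m[k+1,5]+p_{0}·p_k·p_{5}.
k=1: 0 + 1614 + 4·13·19 = 2602; k=2: 104 + 1120 + 4·2·19 = 1376; k=3: 232 + 4864 + 4·16·19 = 6312; k=4: 744 + 0 + 4·16·19 = 1960.
Minimum: 1376 at k=2.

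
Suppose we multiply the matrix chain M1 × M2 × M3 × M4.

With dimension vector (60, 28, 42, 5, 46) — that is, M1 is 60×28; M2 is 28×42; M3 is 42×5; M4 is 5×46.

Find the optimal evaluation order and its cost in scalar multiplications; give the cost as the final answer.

Adjacent pairs: M1M2 = 60·28·42 = 70560; M2M3 = 28·42·5 = 5880; M3M4 = 42·5·46 = 9660.
Length 3: M1..M3: k=1: 0+5880+60·28·5=14280; k=2: 70560+0+60·42·5=83160 → min 14280 | M2..M4: k=2: 0+9660+28·42·46=63756; k=3: 5880+0+28·5·46=12320 → min 12320.
Length 4: M1..M4: k=1: 0+12320+60·28·46=89600; k=2: 70560+9660+60·42·46=196140; k=3: 14280+0+60·5·46=28080 → min 28080.
Optimal parenthesization: ((M1 × (M2 × M3)) × M4) with cost 28080.

28080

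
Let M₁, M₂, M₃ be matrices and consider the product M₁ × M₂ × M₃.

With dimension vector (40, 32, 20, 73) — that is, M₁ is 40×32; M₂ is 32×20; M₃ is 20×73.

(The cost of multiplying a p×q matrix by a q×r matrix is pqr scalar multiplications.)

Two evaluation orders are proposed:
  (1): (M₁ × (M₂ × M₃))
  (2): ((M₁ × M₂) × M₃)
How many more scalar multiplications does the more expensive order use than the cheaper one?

56160

Order (1) = (M₁ × (M₂ × M₃)): (M₂ × M₃): 32×20 by 20×73 → 32×73, cost 32·20·73 = 46720; (M₁ × (M₂ × M₃)): 40×32 by 32×73 → 40×73, cost 40·32·73 = 93440; cumulative 140160. Total 140160.
Order (2) = ((M₁ × M₂) × M₃): (M₁ × M₂): 40×32 by 32×20 → 40×20, cost 40·32·20 = 25600; ((M₁ × M₂) × M₃): 40×20 by 20×73 → 40×73, cost 40·20·73 = 58400; cumulative 84000. Total 84000.
Difference: |140160 − 84000| = 56160.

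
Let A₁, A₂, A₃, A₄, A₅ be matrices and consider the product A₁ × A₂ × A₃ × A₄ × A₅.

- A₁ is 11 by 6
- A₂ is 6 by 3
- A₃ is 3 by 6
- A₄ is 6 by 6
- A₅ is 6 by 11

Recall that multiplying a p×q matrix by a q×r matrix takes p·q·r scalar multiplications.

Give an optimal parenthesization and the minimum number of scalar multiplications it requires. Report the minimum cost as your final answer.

867

Adjacent pairs: A₁A₂ = 11·6·3 = 198; A₂A₃ = 6·3·6 = 108; A₃A₄ = 3·6·6 = 108; A₄A₅ = 6·6·11 = 396.
Length 3: A₁..A₃: k=1: 0+108+11·6·6=504; k=2: 198+0+11·3·6=396 → min 396 | A₂..A₄: k=2: 0+108+6·3·6=216; k=3: 108+0+6·6·6=324 → min 216 | A₃..A₅: k=3: 0+396+3·6·11=594; k=4: 108+0+3·6·11=306 → min 306.
Length 4: A₁..A₄: k=1: 0+216+11·6·6=612; k=2: 198+108+11·3·6=504; k=3: 396+0+11·6·6=792 → min 504 | A₂..A₅: k=2: 0+306+6·3·11=504; k=3: 108+396+6·6·11=900; k=4: 216+0+6·6·11=612 → min 504.
Length 5: A₁..A₅: k=1: 0+504+11·6·11=1230; k=2: 198+306+11·3·11=867; k=3: 396+396+11·6·11=1518; k=4: 504+0+11·6·11=1230 → min 867.
Optimal parenthesization: ((A₁ × A₂) × ((A₃ × A₄) × A₅)) with cost 867.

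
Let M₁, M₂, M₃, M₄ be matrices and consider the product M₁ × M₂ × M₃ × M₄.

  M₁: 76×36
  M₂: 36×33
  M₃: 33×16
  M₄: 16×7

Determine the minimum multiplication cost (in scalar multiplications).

Adjacent pairs: M₁M₂ = 76·36·33 = 90288; M₂M₃ = 36·33·16 = 19008; M₃M₄ = 33·16·7 = 3696.
Length 3: M₁..M₃: k=1: 0+19008+76·36·16=62784; k=2: 90288+0+76·33·16=130416 → min 62784 | M₂..M₄: k=2: 0+3696+36·33·7=12012; k=3: 19008+0+36·16·7=23040 → min 12012.
Length 4: M₁..M₄: k=1: 0+12012+76·36·7=31164; k=2: 90288+3696+76·33·7=111540; k=3: 62784+0+76·16·7=71296 → min 31164.
Optimal order: (M₁ × (M₂ × (M₃ × M₄))) with cost 31164.

31164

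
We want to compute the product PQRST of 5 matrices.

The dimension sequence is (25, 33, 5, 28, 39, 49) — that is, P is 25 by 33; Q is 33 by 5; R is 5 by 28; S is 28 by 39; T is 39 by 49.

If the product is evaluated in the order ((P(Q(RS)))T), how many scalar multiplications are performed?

91845

(RS): 5×28 by 28×39 → 5×39, cost 5·28·39 = 5460
(Q(RS)): 33×5 by 5×39 → 33×39, cost 33·5·39 = 6435; cumulative 11895
(P(Q(RS))): 25×33 by 33×39 → 25×39, cost 25·33·39 = 32175; cumulative 44070
((P(Q(RS)))T): 25×39 by 39×49 → 25×49, cost 25·39·49 = 47775; cumulative 91845
Total: 91845 scalar multiplications.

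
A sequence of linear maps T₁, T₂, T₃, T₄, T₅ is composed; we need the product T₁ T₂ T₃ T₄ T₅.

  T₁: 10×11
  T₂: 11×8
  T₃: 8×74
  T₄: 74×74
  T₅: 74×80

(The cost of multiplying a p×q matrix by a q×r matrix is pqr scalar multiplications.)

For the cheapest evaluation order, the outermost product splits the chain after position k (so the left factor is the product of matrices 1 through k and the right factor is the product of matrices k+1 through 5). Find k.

2

Adjacent pairs: T₁T₂ = 10·11·8 = 880; T₂T₃ = 11·8·74 = 6512; T₃T₄ = 8·74·74 = 43808; T₄T₅ = 74·74·80 = 438080.
Length 3: T₁..T₃: k=1: 0+6512+10·11·74=14652; k=2: 880+0+10·8·74=6800 → min 6800 | T₂..T₄: k=2: 0+43808+11·8·74=50320; k=3: 6512+0+11·74·74=66748 → min 50320 | T₃..T₅: k=3: 0+438080+8·74·80=485440; k=4: 43808+0+8·74·80=91168 → min 91168.
Length 4: T₁..T₄: k=1: 0+50320+10·11·74=58460; k=2: 880+43808+10·8·74=50608; k=3: 6800+0+10·74·74=61560 → min 50608 | T₂..T₅: k=2: 0+91168+11·8·80=98208; k=3: 6512+438080+11·74·80=509712; k=4: 50320+0+11·74·80=115440 → min 98208.
Top-level splits: k=1: (T₁..T₁)·(T₂..T₅) → 0+98208+10·11·80 = 107008; k=2: (T₁..T₂)·(T₃..T₅) → 880+91168+10·8·80 = 98448; k=3: (T₁..T₃)·(T₄..T₅) → 6800+438080+10·74·80 = 504080; k=4: (T₁..T₄)·(T₅..T₅) → 50608+0+10·74·80 = 109808.
Best split is after T₂, i.e. k = 2.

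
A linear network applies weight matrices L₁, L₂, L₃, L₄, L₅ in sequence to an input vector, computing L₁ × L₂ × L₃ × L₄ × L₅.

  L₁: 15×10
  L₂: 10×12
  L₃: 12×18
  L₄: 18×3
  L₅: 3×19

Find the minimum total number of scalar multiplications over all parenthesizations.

Adjacent pairs: L₁L₂ = 15·10·12 = 1800; L₂L₃ = 10·12·18 = 2160; L₃L₄ = 12·18·3 = 648; L₄L₅ = 18·3·19 = 1026.
Length 3: L₁..L₃: k=1: 0+2160+15·10·18=4860; k=2: 1800+0+15·12·18=5040 → min 4860 | L₂..L₄: k=2: 0+648+10·12·3=1008; k=3: 2160+0+10·18·3=2700 → min 1008 | L₃..L₅: k=3: 0+1026+12·18·19=5130; k=4: 648+0+12·3·19=1332 → min 1332.
Length 4: L₁..L₄: k=1: 0+1008+15·10·3=1458; k=2: 1800+648+15·12·3=2988; k=3: 4860+0+15·18·3=5670 → min 1458 | L₂..L₅: k=2: 0+1332+10·12·19=3612; k=3: 2160+1026+10·18·19=6606; k=4: 1008+0+10·3·19=1578 → min 1578.
Length 5: L₁..L₅: k=1: 0+1578+15·10·19=4428; k=2: 1800+1332+15·12·19=6552; k=3: 4860+1026+15·18·19=11016; k=4: 1458+0+15·3·19=2313 → min 2313.
Optimal order: ((L₁ × (L₂ × (L₃ × L₄))) × L₅) with cost 2313.

2313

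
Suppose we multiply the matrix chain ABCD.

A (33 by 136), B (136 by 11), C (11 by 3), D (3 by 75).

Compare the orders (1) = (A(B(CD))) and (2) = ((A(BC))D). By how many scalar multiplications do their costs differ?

Order (1) = (A(B(CD))): (CD): 11×3 by 3×75 → 11×75, cost 11·3·75 = 2475; (B(CD)): 136×11 by 11×75 → 136×75, cost 136·11·75 = 112200; cumulative 114675; (A(B(CD))): 33×136 by 136×75 → 33×75, cost 33·136·75 = 336600; cumulative 451275. Total 451275.
Order (2) = ((A(BC))D): (BC): 136×11 by 11×3 → 136×3, cost 136·11·3 = 4488; (A(BC)): 33×136 by 136×3 → 33×3, cost 33·136·3 = 13464; cumulative 17952; ((A(BC))D): 33×3 by 3×75 → 33×75, cost 33·3·75 = 7425; cumulative 25377. Total 25377.
Difference: |451275 − 25377| = 425898.

425898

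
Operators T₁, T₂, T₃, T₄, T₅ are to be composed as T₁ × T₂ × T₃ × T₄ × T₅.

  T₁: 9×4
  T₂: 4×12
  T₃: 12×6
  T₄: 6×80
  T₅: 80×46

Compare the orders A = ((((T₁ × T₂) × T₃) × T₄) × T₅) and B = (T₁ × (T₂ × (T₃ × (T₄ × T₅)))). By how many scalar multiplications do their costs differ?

Order A = ((((T₁ × T₂) × T₃) × T₄) × T₅): (T₁ × T₂): 9×4 by 4×12 → 9×12, cost 9·4·12 = 432; ((T₁ × T₂) × T₃): 9×12 by 12×6 → 9×6, cost 9·12·6 = 648; cumulative 1080; (((T₁ × T₂) × T₃) × T₄): 9×6 by 6×80 → 9×80, cost 9·6·80 = 4320; cumulative 5400; ((((T₁ × T₂) × T₃) × T₄) × T₅): 9×80 by 80×46 → 9×46, cost 9·80·46 = 33120; cumulative 38520. Total 38520.
Order B = (T₁ × (T₂ × (T₃ × (T₄ × T₅)))): (T₄ × T₅): 6×80 by 80×46 → 6×46, cost 6·80·46 = 22080; (T₃ × (T₄ × T₅)): 12×6 by 6×46 → 12×46, cost 12·6·46 = 3312; cumulative 25392; (T₂ × (T₃ × (T₄ × T₅))): 4×12 by 12×46 → 4×46, cost 4·12·46 = 2208; cumulative 27600; (T₁ × (T₂ × (T₃ × (T₄ × T₅)))): 9×4 by 4×46 → 9×46, cost 9·4·46 = 1656; cumulative 29256. Total 29256.
Difference: |38520 − 29256| = 9264.

9264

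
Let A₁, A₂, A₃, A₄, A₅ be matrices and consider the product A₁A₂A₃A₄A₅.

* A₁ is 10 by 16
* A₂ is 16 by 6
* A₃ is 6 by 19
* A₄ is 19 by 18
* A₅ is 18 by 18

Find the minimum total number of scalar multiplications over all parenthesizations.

Adjacent pairs: A₁A₂ = 10·16·6 = 960; A₂A₃ = 16·6·19 = 1824; A₃A₄ = 6·19·18 = 2052; A₄A₅ = 19·18·18 = 6156.
Length 3: A₁..A₃: k=1: 0+1824+10·16·19=4864; k=2: 960+0+10·6·19=2100 → min 2100 | A₂..A₄: k=2: 0+2052+16·6·18=3780; k=3: 1824+0+16·19·18=7296 → min 3780 | A₃..A₅: k=3: 0+6156+6·19·18=8208; k=4: 2052+0+6·18·18=3996 → min 3996.
Length 4: A₁..A₄: k=1: 0+3780+10·16·18=6660; k=2: 960+2052+10·6·18=4092; k=3: 2100+0+10·19·18=5520 → min 4092 | A₂..A₅: k=2: 0+3996+16·6·18=5724; k=3: 1824+6156+16·19·18=13452; k=4: 3780+0+16·18·18=8964 → min 5724.
Length 5: A₁..A₅: k=1: 0+5724+10·16·18=8604; k=2: 960+3996+10·6·18=6036; k=3: 2100+6156+10·19·18=11676; k=4: 4092+0+10·18·18=7332 → min 6036.
Optimal order: ((A₁A₂)((A₃A₄)A₅)) with cost 6036.

6036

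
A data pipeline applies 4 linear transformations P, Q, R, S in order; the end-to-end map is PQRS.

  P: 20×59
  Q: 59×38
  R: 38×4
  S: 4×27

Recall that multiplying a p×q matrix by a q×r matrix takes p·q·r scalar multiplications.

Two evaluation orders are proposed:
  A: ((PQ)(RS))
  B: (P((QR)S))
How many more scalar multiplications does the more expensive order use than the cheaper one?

Order A = ((PQ)(RS)): (PQ): 20×59 by 59×38 → 20×38, cost 20·59·38 = 44840; (RS): 38×4 by 4×27 → 38×27, cost 38·4·27 = 4104; ((PQ)(RS)): 20×38 by 38×27 → 20×27, cost 20·38·27 = 20520; cumulative 69464. Total 69464.
Order B = (P((QR)S)): (QR): 59×38 by 38×4 → 59×4, cost 59·38·4 = 8968; ((QR)S): 59×4 by 4×27 → 59×27, cost 59·4·27 = 6372; cumulative 15340; (P((QR)S)): 20×59 by 59×27 → 20×27, cost 20·59·27 = 31860; cumulative 47200. Total 47200.
Difference: |69464 − 47200| = 22264.

22264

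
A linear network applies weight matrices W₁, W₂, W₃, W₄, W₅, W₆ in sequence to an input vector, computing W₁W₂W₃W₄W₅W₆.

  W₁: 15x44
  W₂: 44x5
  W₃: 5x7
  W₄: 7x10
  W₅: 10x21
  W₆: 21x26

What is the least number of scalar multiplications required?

Adjacent pairs: W₁W₂ = 15·44·5 = 3300; W₂W₃ = 44·5·7 = 1540; W₃W₄ = 5·7·10 = 350; W₄W₅ = 7·10·21 = 1470; W₅W₆ = 10·21·26 = 5460.
Length 3: W₁..W₃: k=1: 0+1540+15·44·7=6160; k=2: 3300+0+15·5·7=3825 → min 3825 | W₂..W₄: k=2: 0+350+44·5·10=2550; k=3: 1540+0+44·7·10=4620 → min 2550 | W₃..W₅: k=3: 0+1470+5·7·21=2205; k=4: 350+0+5·10·21=1400 → min 1400 | W₄..W₆: k=4: 0+5460+7·10·26=7280; k=5: 1470+0+7·21·26=5292 → min 5292.
Length 4: W₁..W₄: k=1: 0+2550+15·44·10=9150; k=2: 3300+350+15·5·10=4400; k=3: 3825+0+15·7·10=4875 → min 4400 | W₂..W₅: k=2: 0+1400+44·5·21=6020; k=3: 1540+1470+44·7·21=9478; k=4: 2550+0+44·10·21=11790 → min 6020 | W₃..W₆: k=3: 0+5292+5·7·26=6202; k=4: 350+5460+5·10·26=7110; k=5: 1400+0+5·21·26=4130 → min 4130.
Length 5: W₁..W₅: k=1: 0+6020+15·44·21=19880; k=2: 3300+1400+15·5·21=6275; k=3: 3825+1470+15·7·21=7500; k=4: 4400+0+15·10·21=7550 → min 6275 | W₂..W₆: k=2: 0+4130+44·5·26=9850; k=3: 1540+5292+44·7·26=14840; k=4: 2550+5460+44·10·26=19450; k=5: 6020+0+44·21·26=30044 → min 9850.
Length 6: W₁..W₆: k=1: 0+9850+15·44·26=27010; k=2: 3300+4130+15·5·26=9380; k=3: 3825+5292+15·7·26=11847; k=4: 4400+5460+15·10·26=13760; k=5: 6275+0+15·21·26=14465 → min 9380.
Optimal order: ((W₁W₂)(((W₃W₄)W₅)W₆)) with cost 9380.

9380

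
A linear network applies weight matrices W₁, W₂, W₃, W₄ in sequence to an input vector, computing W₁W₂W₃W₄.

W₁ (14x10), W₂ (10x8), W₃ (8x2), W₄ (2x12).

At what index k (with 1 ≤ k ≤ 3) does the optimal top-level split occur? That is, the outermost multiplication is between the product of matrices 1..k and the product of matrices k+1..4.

3

Adjacent pairs: W₁W₂ = 14·10·8 = 1120; W₂W₃ = 10·8·2 = 160; W₃W₄ = 8·2·12 = 192.
Length 3: W₁..W₃: k=1: 0+160+14·10·2=440; k=2: 1120+0+14·8·2=1344 → min 440 | W₂..W₄: k=2: 0+192+10·8·12=1152; k=3: 160+0+10·2·12=400 → min 400.
Top-level splits: k=1: (W₁..W₁)·(W₂..W₄) → 0+400+14·10·12 = 2080; k=2: (W₁..W₂)·(W₃..W₄) → 1120+192+14·8·12 = 2656; k=3: (W₁..W₃)·(W₄..W₄) → 440+0+14·2·12 = 776.
Best split is after W₃, i.e. k = 3.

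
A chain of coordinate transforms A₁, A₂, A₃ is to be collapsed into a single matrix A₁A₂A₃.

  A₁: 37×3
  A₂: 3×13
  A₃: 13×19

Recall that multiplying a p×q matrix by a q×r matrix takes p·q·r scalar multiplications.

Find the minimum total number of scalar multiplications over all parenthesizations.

Order (A₁(A₂A₃)): (A₂A₃): 3×13 by 13×19 → 3×19, cost 3·13·19 = 741; (A₁(A₂A₃)): 37×3 by 3×19 → 37×19, cost 37·3·19 = 2109; cumulative 2850. Total 2850.
Order ((A₁A₂)A₃): (A₁A₂): 37×3 by 3×13 → 37×13, cost 37·3·13 = 1443; ((A₁A₂)A₃): 37×13 by 13×19 → 37×19, cost 37·13·19 = 9139; cumulative 10582. Total 10582.
Minimum: 2850.

2850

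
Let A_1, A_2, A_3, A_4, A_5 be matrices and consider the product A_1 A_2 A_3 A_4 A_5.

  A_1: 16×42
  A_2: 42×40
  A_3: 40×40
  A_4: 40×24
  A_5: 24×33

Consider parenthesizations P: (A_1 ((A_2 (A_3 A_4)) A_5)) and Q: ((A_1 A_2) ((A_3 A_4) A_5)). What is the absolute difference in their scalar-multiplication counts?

16080

Order P = (A_1 ((A_2 (A_3 A_4)) A_5)): (A_3 A_4): 40×40 by 40×24 → 40×24, cost 40·40·24 = 38400; (A_2 (A_3 A_4)): 42×40 by 40×24 → 42×24, cost 42·40·24 = 40320; cumulative 78720; ((A_2 (A_3 A_4)) A_5): 42×24 by 24×33 → 42×33, cost 42·24·33 = 33264; cumulative 111984; (A_1 ((A_2 (A_3 A_4)) A_5)): 16×42 by 42×33 → 16×33, cost 16·42·33 = 22176; cumulative 134160. Total 134160.
Order Q = ((A_1 A_2) ((A_3 A_4) A_5)): (A_1 A_2): 16×42 by 42×40 → 16×40, cost 16·42·40 = 26880; (A_3 A_4): 40×40 by 40×24 → 40×24, cost 40·40·24 = 38400; ((A_3 A_4) A_5): 40×24 by 24×33 → 40×33, cost 40·24·33 = 31680; cumulative 70080; ((A_1 A_2) ((A_3 A_4) A_5)): 16×40 by 40×33 → 16×33, cost 16·40·33 = 21120; cumulative 118080. Total 118080.
Difference: |134160 − 118080| = 16080.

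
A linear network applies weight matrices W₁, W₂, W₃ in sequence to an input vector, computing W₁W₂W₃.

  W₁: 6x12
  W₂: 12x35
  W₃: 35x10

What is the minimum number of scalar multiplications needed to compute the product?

4620

Order (W₁(W₂W₃)): (W₂W₃): 12×35 by 35×10 → 12×10, cost 12·35·10 = 4200; (W₁(W₂W₃)): 6×12 by 12×10 → 6×10, cost 6·12·10 = 720; cumulative 4920. Total 4920.
Order ((W₁W₂)W₃): (W₁W₂): 6×12 by 12×35 → 6×35, cost 6·12·35 = 2520; ((W₁W₂)W₃): 6×35 by 35×10 → 6×10, cost 6·35·10 = 2100; cumulative 4620. Total 4620.
Minimum: 4620.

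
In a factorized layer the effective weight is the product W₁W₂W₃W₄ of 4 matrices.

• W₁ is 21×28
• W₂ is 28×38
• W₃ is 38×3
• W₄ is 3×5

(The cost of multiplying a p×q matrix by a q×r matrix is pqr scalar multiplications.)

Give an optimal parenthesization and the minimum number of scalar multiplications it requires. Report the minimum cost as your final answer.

Adjacent pairs: W₁W₂ = 21·28·38 = 22344; W₂W₃ = 28·38·3 = 3192; W₃W₄ = 38·3·5 = 570.
Length 3: W₁..W₃: k=1: 0+3192+21·28·3=4956; k=2: 22344+0+21·38·3=24738 → min 4956 | W₂..W₄: k=2: 0+570+28·38·5=5890; k=3: 3192+0+28·3·5=3612 → min 3612.
Length 4: W₁..W₄: k=1: 0+3612+21·28·5=6552; k=2: 22344+570+21·38·5=26904; k=3: 4956+0+21·3·5=5271 → min 5271.
Optimal parenthesization: ((W₁(W₂W₃))W₄) with cost 5271.

5271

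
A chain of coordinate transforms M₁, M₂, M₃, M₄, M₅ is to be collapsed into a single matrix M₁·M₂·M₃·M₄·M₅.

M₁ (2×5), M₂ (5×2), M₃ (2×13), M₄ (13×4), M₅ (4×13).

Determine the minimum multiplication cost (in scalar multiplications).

244

Adjacent pairs: M₁M₂ = 2·5·2 = 20; M₂M₃ = 5·2·13 = 130; M₃M₄ = 2·13·4 = 104; M₄M₅ = 13·4·13 = 676.
Length 3: M₁..M₃: k=1: 0+130+2·5·13=260; k=2: 20+0+2·2·13=72 → min 72 | M₂..M₄: k=2: 0+104+5·2·4=144; k=3: 130+0+5·13·4=390 → min 144 | M₃..M₅: k=3: 0+676+2·13·13=1014; k=4: 104+0+2·4·13=208 → min 208.
Length 4: M₁..M₄: k=1: 0+144+2·5·4=184; k=2: 20+104+2·2·4=140; k=3: 72+0+2·13·4=176 → min 140 | M₂..M₅: k=2: 0+208+5·2·13=338; k=3: 130+676+5·13·13=1651; k=4: 144+0+5·4·13=404 → min 338.
Length 5: M₁..M₅: k=1: 0+338+2·5·13=468; k=2: 20+208+2·2·13=280; k=3: 72+676+2·13·13=1086; k=4: 140+0+2·4·13=244 → min 244.
Optimal order: (((M₁·M₂)·(M₃·M₄))·M₅) with cost 244.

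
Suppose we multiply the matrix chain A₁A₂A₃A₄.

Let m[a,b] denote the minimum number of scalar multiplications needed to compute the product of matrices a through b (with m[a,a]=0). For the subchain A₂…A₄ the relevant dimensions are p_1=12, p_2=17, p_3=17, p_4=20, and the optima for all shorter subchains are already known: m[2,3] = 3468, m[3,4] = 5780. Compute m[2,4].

7548

m[2,4] = min over k∈[2,3] of m[2,k]+m[k+1,4]+p_{1}·p_k·p_{4}.
k=2: 0 + 5780 + 12·17·20 = 9860; k=3: 3468 + 0 + 12·17·20 = 7548.
Minimum: 7548 at k=3.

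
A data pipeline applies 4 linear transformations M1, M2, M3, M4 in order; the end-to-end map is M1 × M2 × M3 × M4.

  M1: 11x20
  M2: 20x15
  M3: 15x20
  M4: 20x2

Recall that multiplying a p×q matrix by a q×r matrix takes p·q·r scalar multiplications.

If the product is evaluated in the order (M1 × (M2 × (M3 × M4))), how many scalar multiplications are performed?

1640

(M3 × M4): 15×20 by 20×2 → 15×2, cost 15·20·2 = 600
(M2 × (M3 × M4)): 20×15 by 15×2 → 20×2, cost 20·15·2 = 600; cumulative 1200
(M1 × (M2 × (M3 × M4))): 11×20 by 20×2 → 11×2, cost 11·20·2 = 440; cumulative 1640
Total: 1640 scalar multiplications.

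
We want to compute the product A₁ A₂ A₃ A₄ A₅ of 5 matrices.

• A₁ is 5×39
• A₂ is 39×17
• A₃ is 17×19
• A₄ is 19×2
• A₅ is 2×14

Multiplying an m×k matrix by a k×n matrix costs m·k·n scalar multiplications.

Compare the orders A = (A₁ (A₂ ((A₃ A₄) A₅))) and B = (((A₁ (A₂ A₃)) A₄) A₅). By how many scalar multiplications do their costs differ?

3498

Order A = (A₁ (A₂ ((A₃ A₄) A₅))): (A₃ A₄): 17×19 by 19×2 → 17×2, cost 17·19·2 = 646; ((A₃ A₄) A₅): 17×2 by 2×14 → 17×14, cost 17·2·14 = 476; cumulative 1122; (A₂ ((A₃ A₄) A₅)): 39×17 by 17×14 → 39×14, cost 39·17·14 = 9282; cumulative 10404; (A₁ (A₂ ((A₃ A₄) A₅))): 5×39 by 39×14 → 5×14, cost 5·39·14 = 2730; cumulative 13134. Total 13134.
Order B = (((A₁ (A₂ A₃)) A₄) A₅): (A₂ A₃): 39×17 by 17×19 → 39×19, cost 39·17·19 = 12597; (A₁ (A₂ A₃)): 5×39 by 39×19 → 5×19, cost 5·39·19 = 3705; cumulative 16302; ((A₁ (A₂ A₃)) A₄): 5×19 by 19×2 → 5×2, cost 5·19·2 = 190; cumulative 16492; (((A₁ (A₂ A₃)) A₄) A₅): 5×2 by 2×14 → 5×14, cost 5·2·14 = 140; cumulative 16632. Total 16632.
Difference: |13134 − 16632| = 3498.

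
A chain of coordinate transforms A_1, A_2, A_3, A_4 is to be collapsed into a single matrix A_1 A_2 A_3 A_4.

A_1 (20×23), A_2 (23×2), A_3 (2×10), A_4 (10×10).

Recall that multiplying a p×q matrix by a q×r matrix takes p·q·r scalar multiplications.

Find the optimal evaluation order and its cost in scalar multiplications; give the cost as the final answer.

Adjacent pairs: A_1A_2 = 20·23·2 = 920; A_2A_3 = 23·2·10 = 460; A_3A_4 = 2·10·10 = 200.
Length 3: A_1..A_3: k=1: 0+460+20·23·10=5060; k=2: 920+0+20·2·10=1320 → min 1320 | A_2..A_4: k=2: 0+200+23·2·10=660; k=3: 460+0+23·10·10=2760 → min 660.
Length 4: A_1..A_4: k=1: 0+660+20·23·10=5260; k=2: 920+200+20·2·10=1520; k=3: 1320+0+20·10·10=3320 → min 1520.
Optimal parenthesization: ((A_1 A_2) (A_3 A_4)) with cost 1520.

1520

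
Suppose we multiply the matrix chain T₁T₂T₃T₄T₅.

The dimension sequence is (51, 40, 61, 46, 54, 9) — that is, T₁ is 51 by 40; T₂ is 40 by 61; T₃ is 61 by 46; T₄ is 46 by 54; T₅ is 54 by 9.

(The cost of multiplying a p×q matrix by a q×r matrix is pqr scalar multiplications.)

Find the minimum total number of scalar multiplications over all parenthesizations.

87930

Adjacent pairs: T₁T₂ = 51·40·61 = 124440; T₂T₃ = 40·61·46 = 112240; T₃T₄ = 61·46·54 = 151524; T₄T₅ = 46·54·9 = 22356.
Length 3: T₁..T₃: k=1: 0+112240+51·40·46=206080; k=2: 124440+0+51·61·46=267546 → min 206080 | T₂..T₄: k=2: 0+151524+40·61·54=283284; k=3: 112240+0+40·46·54=211600 → min 211600 | T₃..T₅: k=3: 0+22356+61·46·9=47610; k=4: 151524+0+61·54·9=181170 → min 47610.
Length 4: T₁..T₄: k=1: 0+211600+51·40·54=321760; k=2: 124440+151524+51·61·54=443958; k=3: 206080+0+51·46·54=332764 → min 321760 | T₂..T₅: k=2: 0+47610+40·61·9=69570; k=3: 112240+22356+40·46·9=151156; k=4: 211600+0+40·54·9=231040 → min 69570.
Length 5: T₁..T₅: k=1: 0+69570+51·40·9=87930; k=2: 124440+47610+51·61·9=200049; k=3: 206080+22356+51·46·9=249550; k=4: 321760+0+51·54·9=346546 → min 87930.
Optimal order: (T₁(T₂(T₃(T₄T₅)))) with cost 87930.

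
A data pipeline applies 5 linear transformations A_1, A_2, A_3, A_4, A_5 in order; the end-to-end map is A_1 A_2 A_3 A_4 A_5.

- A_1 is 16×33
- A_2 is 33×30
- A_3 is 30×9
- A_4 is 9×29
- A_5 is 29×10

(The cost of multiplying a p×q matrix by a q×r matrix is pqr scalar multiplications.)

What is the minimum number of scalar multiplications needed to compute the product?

17712

Adjacent pairs: A_1A_2 = 16·33·30 = 15840; A_2A_3 = 33·30·9 = 8910; A_3A_4 = 30·9·29 = 7830; A_4A_5 = 9·29·10 = 2610.
Length 3: A_1..A_3: k=1: 0+8910+16·33·9=13662; k=2: 15840+0+16·30·9=20160 → min 13662 | A_2..A_4: k=2: 0+7830+33·30·29=36540; k=3: 8910+0+33·9·29=17523 → min 17523 | A_3..A_5: k=3: 0+2610+30·9·10=5310; k=4: 7830+0+30·29·10=16530 → min 5310.
Length 4: A_1..A_4: k=1: 0+17523+16·33·29=32835; k=2: 15840+7830+16·30·29=37590; k=3: 13662+0+16·9·29=17838 → min 17838 | A_2..A_5: k=2: 0+5310+33·30·10=15210; k=3: 8910+2610+33·9·10=14490; k=4: 17523+0+33·29·10=27093 → min 14490.
Length 5: A_1..A_5: k=1: 0+14490+16·33·10=19770; k=2: 15840+5310+16·30·10=25950; k=3: 13662+2610+16·9·10=17712; k=4: 17838+0+16·29·10=22478 → min 17712.
Optimal order: ((A_1 (A_2 A_3)) (A_4 A_5)) with cost 17712.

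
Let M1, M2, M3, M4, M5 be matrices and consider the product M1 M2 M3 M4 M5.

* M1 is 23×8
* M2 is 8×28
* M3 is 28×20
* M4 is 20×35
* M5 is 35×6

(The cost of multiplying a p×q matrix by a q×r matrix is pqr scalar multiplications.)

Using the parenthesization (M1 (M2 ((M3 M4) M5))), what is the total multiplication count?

(M3 M4): 28×20 by 20×35 → 28×35, cost 28·20·35 = 19600
((M3 M4) M5): 28×35 by 35×6 → 28×6, cost 28·35·6 = 5880; cumulative 25480
(M2 ((M3 M4) M5)): 8×28 by 28×6 → 8×6, cost 8·28·6 = 1344; cumulative 26824
(M1 (M2 ((M3 M4) M5))): 23×8 by 8×6 → 23×6, cost 23·8·6 = 1104; cumulative 27928
Total: 27928 scalar multiplications.

27928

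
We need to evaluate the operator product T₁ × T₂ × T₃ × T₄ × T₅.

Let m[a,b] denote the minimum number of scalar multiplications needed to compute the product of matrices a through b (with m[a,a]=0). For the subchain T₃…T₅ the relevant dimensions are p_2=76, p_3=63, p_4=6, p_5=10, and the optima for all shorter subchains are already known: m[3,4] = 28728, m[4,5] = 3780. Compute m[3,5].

m[3,5] = min over k∈[3,4] of m[3,k]+m[k+1,5]+p_{2}·p_k·p_{5}.
k=3: 0 + 3780 + 76·63·10 = 51660; k=4: 28728 + 0 + 76·6·10 = 33288.
Minimum: 33288 at k=4.

33288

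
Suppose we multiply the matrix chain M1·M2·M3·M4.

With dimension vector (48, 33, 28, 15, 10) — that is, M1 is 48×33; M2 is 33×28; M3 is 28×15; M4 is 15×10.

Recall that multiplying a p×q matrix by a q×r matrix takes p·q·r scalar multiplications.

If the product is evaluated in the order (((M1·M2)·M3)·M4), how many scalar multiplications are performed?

(M1·M2): 48×33 by 33×28 → 48×28, cost 48·33·28 = 44352
((M1·M2)·M3): 48×28 by 28×15 → 48×15, cost 48·28·15 = 20160; cumulative 64512
(((M1·M2)·M3)·M4): 48×15 by 15×10 → 48×10, cost 48·15·10 = 7200; cumulative 71712
Total: 71712 scalar multiplications.

71712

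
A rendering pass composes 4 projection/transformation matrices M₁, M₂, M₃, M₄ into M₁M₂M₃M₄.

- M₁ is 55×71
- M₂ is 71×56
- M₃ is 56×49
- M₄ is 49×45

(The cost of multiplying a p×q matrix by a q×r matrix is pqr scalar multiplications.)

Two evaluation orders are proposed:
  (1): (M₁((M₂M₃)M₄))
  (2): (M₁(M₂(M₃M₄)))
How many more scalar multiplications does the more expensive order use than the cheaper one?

Order (1) = (M₁((M₂M₃)M₄)): (M₂M₃): 71×56 by 56×49 → 71×49, cost 71·56·49 = 194824; ((M₂M₃)M₄): 71×49 by 49×45 → 71×45, cost 71·49·45 = 156555; cumulative 351379; (M₁((M₂M₃)M₄)): 55×71 by 71×45 → 55×45, cost 55·71·45 = 175725; cumulative 527104. Total 527104.
Order (2) = (M₁(M₂(M₃M₄))): (M₃M₄): 56×49 by 49×45 → 56×45, cost 56·49·45 = 123480; (M₂(M₃M₄)): 71×56 by 56×45 → 71×45, cost 71·56·45 = 178920; cumulative 302400; (M₁(M₂(M₃M₄))): 55×71 by 71×45 → 55×45, cost 55·71·45 = 175725; cumulative 478125. Total 478125.
Difference: |527104 − 478125| = 48979.

48979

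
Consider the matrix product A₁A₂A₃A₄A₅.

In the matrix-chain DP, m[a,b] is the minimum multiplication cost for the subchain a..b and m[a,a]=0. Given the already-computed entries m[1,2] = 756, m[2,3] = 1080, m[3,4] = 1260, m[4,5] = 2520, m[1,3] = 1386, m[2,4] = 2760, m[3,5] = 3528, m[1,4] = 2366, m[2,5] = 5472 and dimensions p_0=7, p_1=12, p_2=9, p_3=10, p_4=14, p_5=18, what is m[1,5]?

m[1,5] = min over k∈[1,4] of m[1,k]+m[k+1,5]+p_{0}·p_k·p_{5}.
k=1: 0 + 5472 + 7·12·18 = 6984; k=2: 756 + 3528 + 7·9·18 = 5418; k=3: 1386 + 2520 + 7·10·18 = 5166; k=4: 2366 + 0 + 7·14·18 = 4130.
Minimum: 4130 at k=4.

4130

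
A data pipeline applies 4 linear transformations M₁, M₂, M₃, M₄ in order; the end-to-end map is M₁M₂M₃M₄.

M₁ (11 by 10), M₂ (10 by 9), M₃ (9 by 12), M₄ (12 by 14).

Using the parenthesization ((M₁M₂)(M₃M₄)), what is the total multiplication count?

3888

(M₁M₂): 11×10 by 10×9 → 11×9, cost 11·10·9 = 990
(M₃M₄): 9×12 by 12×14 → 9×14, cost 9·12·14 = 1512
((M₁M₂)(M₃M₄)): 11×9 by 9×14 → 11×14, cost 11·9·14 = 1386; cumulative 3888
Total: 3888 scalar multiplications.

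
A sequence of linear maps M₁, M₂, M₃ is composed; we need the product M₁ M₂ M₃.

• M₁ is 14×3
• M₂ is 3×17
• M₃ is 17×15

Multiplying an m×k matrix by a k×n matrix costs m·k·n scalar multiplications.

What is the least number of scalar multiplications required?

Order (M₁ (M₂ M₃)): (M₂ M₃): 3×17 by 17×15 → 3×15, cost 3·17·15 = 765; (M₁ (M₂ M₃)): 14×3 by 3×15 → 14×15, cost 14·3·15 = 630; cumulative 1395. Total 1395.
Order ((M₁ M₂) M₃): (M₁ M₂): 14×3 by 3×17 → 14×17, cost 14·3·17 = 714; ((M₁ M₂) M₃): 14×17 by 17×15 → 14×15, cost 14·17·15 = 3570; cumulative 4284. Total 4284.
Minimum: 1395.

1395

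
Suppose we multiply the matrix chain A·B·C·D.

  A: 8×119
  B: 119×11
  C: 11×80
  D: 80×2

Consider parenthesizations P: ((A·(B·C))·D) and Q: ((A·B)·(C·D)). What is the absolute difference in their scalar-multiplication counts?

Order P = ((A·(B·C))·D): (B·C): 119×11 by 11×80 → 119×80, cost 119·11·80 = 104720; (A·(B·C)): 8×119 by 119×80 → 8×80, cost 8·119·80 = 76160; cumulative 180880; ((A·(B·C))·D): 8×80 by 80×2 → 8×2, cost 8·80·2 = 1280; cumulative 182160. Total 182160.
Order Q = ((A·B)·(C·D)): (A·B): 8×119 by 119×11 → 8×11, cost 8·119·11 = 10472; (C·D): 11×80 by 80×2 → 11×2, cost 11·80·2 = 1760; ((A·B)·(C·D)): 8×11 by 11×2 → 8×2, cost 8·11·2 = 176; cumulative 12408. Total 12408.
Difference: |182160 − 12408| = 169752.

169752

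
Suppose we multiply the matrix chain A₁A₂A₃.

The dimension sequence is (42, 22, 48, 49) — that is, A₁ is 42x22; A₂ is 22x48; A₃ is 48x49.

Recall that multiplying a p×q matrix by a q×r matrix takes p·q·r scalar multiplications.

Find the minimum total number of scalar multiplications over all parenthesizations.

97020

Order (A₁(A₂A₃)): (A₂A₃): 22×48 by 48×49 → 22×49, cost 22·48·49 = 51744; (A₁(A₂A₃)): 42×22 by 22×49 → 42×49, cost 42·22·49 = 45276; cumulative 97020. Total 97020.
Order ((A₁A₂)A₃): (A₁A₂): 42×22 by 22×48 → 42×48, cost 42·22·48 = 44352; ((A₁A₂)A₃): 42×48 by 48×49 → 42×49, cost 42·48·49 = 98784; cumulative 143136. Total 143136.
Minimum: 97020.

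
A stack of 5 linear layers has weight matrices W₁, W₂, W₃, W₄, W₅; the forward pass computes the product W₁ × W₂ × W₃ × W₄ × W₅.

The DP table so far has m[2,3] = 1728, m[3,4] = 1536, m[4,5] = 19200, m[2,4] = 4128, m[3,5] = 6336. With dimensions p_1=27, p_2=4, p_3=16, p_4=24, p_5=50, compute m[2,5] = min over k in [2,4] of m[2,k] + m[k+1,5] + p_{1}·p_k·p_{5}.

11736

m[2,5] = min over k∈[2,4] of m[2,k]+m[k+1,5]+p_{1}·p_k·p_{5}.
k=2: 0 + 6336 + 27·4·50 = 11736; k=3: 1728 + 19200 + 27·16·50 = 42528; k=4: 4128 + 0 + 27·24·50 = 36528.
Minimum: 11736 at k=2.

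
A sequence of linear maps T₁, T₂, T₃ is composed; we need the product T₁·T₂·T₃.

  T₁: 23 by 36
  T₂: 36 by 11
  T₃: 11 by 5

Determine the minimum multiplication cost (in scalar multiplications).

6120

Order (T₁·(T₂·T₃)): (T₂·T₃): 36×11 by 11×5 → 36×5, cost 36·11·5 = 1980; (T₁·(T₂·T₃)): 23×36 by 36×5 → 23×5, cost 23·36·5 = 4140; cumulative 6120. Total 6120.
Order ((T₁·T₂)·T₃): (T₁·T₂): 23×36 by 36×11 → 23×11, cost 23·36·11 = 9108; ((T₁·T₂)·T₃): 23×11 by 11×5 → 23×5, cost 23·11·5 = 1265; cumulative 10373. Total 10373.
Minimum: 6120.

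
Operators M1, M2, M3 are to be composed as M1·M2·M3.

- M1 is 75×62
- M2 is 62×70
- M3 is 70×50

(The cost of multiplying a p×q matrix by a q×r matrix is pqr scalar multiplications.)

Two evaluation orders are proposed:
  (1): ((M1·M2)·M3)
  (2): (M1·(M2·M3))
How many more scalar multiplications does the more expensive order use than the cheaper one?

138500

Order (1) = ((M1·M2)·M3): (M1·M2): 75×62 by 62×70 → 75×70, cost 75·62·70 = 325500; ((M1·M2)·M3): 75×70 by 70×50 → 75×50, cost 75·70·50 = 262500; cumulative 588000. Total 588000.
Order (2) = (M1·(M2·M3)): (M2·M3): 62×70 by 70×50 → 62×50, cost 62·70·50 = 217000; (M1·(M2·M3)): 75×62 by 62×50 → 75×50, cost 75·62·50 = 232500; cumulative 449500. Total 449500.
Difference: |588000 − 449500| = 138500.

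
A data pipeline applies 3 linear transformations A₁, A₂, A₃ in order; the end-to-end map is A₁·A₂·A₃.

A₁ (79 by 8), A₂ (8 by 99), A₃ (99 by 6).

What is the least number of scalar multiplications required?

8544

Order (A₁·(A₂·A₃)): (A₂·A₃): 8×99 by 99×6 → 8×6, cost 8·99·6 = 4752; (A₁·(A₂·A₃)): 79×8 by 8×6 → 79×6, cost 79·8·6 = 3792; cumulative 8544. Total 8544.
Order ((A₁·A₂)·A₃): (A₁·A₂): 79×8 by 8×99 → 79×99, cost 79·8·99 = 62568; ((A₁·A₂)·A₃): 79×99 by 99×6 → 79×6, cost 79·99·6 = 46926; cumulative 109494. Total 109494.
Minimum: 8544.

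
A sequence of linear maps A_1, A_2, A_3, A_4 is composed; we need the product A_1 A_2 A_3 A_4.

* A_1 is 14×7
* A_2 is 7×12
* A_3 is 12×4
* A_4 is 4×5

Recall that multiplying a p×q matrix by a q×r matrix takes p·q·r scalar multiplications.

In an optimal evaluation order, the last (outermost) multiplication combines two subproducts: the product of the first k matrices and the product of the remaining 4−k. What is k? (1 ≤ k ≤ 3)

Adjacent pairs: A_1A_2 = 14·7·12 = 1176; A_2A_3 = 7·12·4 = 336; A_3A_4 = 12·4·5 = 240.
Length 3: A_1..A_3: k=1: 0+336+14·7·4=728; k=2: 1176+0+14·12·4=1848 → min 728 | A_2..A_4: k=2: 0+240+7·12·5=660; k=3: 336+0+7·4·5=476 → min 476.
Top-level splits: k=1: (A_1..A_1)·(A_2..A_4) → 0+476+14·7·5 = 966; k=2: (A_1..A_2)·(A_3..A_4) → 1176+240+14·12·5 = 2256; k=3: (A_1..A_3)·(A_4..A_4) → 728+0+14·4·5 = 1008.
Best split is after A_1, i.e. k = 1.

1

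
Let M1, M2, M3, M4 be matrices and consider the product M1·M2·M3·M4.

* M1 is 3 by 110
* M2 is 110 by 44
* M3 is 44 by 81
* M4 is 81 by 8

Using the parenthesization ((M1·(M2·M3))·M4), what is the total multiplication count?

(M2·M3): 110×44 by 44×81 → 110×81, cost 110·44·81 = 392040
(M1·(M2·M3)): 3×110 by 110×81 → 3×81, cost 3·110·81 = 26730; cumulative 418770
((M1·(M2·M3))·M4): 3×81 by 81×8 → 3×8, cost 3·81·8 = 1944; cumulative 420714
Total: 420714 scalar multiplications.

420714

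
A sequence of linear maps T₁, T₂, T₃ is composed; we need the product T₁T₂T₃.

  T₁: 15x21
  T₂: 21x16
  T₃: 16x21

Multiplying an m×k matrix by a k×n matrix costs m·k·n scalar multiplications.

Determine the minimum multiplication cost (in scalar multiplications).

10080

Order (T₁(T₂T₃)): (T₂T₃): 21×16 by 16×21 → 21×21, cost 21·16·21 = 7056; (T₁(T₂T₃)): 15×21 by 21×21 → 15×21, cost 15·21·21 = 6615; cumulative 13671. Total 13671.
Order ((T₁T₂)T₃): (T₁T₂): 15×21 by 21×16 → 15×16, cost 15·21·16 = 5040; ((T₁T₂)T₃): 15×16 by 16×21 → 15×21, cost 15·16·21 = 5040; cumulative 10080. Total 10080.
Minimum: 10080.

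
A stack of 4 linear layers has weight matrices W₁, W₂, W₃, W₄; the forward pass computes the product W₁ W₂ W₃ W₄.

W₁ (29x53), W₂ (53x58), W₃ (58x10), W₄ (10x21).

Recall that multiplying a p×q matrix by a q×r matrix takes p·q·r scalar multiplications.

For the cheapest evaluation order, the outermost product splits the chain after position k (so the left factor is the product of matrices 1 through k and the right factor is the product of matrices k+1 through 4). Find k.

3

Adjacent pairs: W₁W₂ = 29·53·58 = 89146; W₂W₃ = 53·58·10 = 30740; W₃W₄ = 58·10·21 = 12180.
Length 3: W₁..W₃: k=1: 0+30740+29·53·10=46110; k=2: 89146+0+29·58·10=105966 → min 46110 | W₂..W₄: k=2: 0+12180+53·58·21=76734; k=3: 30740+0+53·10·21=41870 → min 41870.
Top-level splits: k=1: (W₁..W₁)·(W₂..W₄) → 0+41870+29·53·21 = 74147; k=2: (W₁..W₂)·(W₃..W₄) → 89146+12180+29·58·21 = 136648; k=3: (W₁..W₃)·(W₄..W₄) → 46110+0+29·10·21 = 52200.
Best split is after W₃, i.e. k = 3.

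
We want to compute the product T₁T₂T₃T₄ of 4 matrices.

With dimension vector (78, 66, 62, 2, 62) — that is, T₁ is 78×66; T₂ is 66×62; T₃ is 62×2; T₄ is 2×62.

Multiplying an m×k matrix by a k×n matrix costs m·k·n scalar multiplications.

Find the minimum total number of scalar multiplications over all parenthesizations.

28152

Adjacent pairs: T₁T₂ = 78·66·62 = 319176; T₂T₃ = 66·62·2 = 8184; T₃T₄ = 62·2·62 = 7688.
Length 3: T₁..T₃: k=1: 0+8184+78·66·2=18480; k=2: 319176+0+78·62·2=328848 → min 18480 | T₂..T₄: k=2: 0+7688+66·62·62=261392; k=3: 8184+0+66·2·62=16368 → min 16368.
Length 4: T₁..T₄: k=1: 0+16368+78·66·62=335544; k=2: 319176+7688+78·62·62=626696; k=3: 18480+0+78·2·62=28152 → min 28152.
Optimal order: ((T₁(T₂T₃))T₄) with cost 28152.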